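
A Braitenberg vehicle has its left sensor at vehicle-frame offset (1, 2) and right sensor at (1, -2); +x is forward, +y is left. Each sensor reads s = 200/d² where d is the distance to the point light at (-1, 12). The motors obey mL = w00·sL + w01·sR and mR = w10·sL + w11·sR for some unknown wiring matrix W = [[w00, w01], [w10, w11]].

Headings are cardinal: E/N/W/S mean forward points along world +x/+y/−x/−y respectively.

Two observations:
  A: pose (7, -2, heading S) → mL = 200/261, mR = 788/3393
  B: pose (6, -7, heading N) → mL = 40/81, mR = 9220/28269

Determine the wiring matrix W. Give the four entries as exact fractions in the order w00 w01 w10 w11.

obs A: pose=(7,-2,S) → sL=8/13, sR=200/261, mL=200/261, mR=788/3393
obs B: pose=(6,-7,N) → sL=200/349, sR=40/81, mL=40/81, mR=9220/28269
sensor matrix S = [[8/13, 200/261], [200/349, 40/81]]; det S = -1441280/10657413
solve [mL_A; mL_B] = S·[w00; w01] and [mR_A; mR_B] = S·[w10; w11]:
  w00 = 0, w01 = 1, w10 = 1, w11 = -1/2

0 1 1 -1/2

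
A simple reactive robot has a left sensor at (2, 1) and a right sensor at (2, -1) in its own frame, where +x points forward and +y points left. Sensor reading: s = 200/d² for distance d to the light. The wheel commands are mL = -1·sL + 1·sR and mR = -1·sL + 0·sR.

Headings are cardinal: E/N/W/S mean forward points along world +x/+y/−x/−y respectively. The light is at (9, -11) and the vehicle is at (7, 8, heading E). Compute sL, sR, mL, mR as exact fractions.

left sensor world pos  = (9, 9); dL² = 400
right sensor world pos = (9, 7); dR² = 324
sL = 200/400 = 1/2
sR = 200/324 = 50/81
mL = -1·sL + 1·sR = 19/162
mR = -1·sL + 0·sR = -1/2

1/2 50/81 19/162 -1/2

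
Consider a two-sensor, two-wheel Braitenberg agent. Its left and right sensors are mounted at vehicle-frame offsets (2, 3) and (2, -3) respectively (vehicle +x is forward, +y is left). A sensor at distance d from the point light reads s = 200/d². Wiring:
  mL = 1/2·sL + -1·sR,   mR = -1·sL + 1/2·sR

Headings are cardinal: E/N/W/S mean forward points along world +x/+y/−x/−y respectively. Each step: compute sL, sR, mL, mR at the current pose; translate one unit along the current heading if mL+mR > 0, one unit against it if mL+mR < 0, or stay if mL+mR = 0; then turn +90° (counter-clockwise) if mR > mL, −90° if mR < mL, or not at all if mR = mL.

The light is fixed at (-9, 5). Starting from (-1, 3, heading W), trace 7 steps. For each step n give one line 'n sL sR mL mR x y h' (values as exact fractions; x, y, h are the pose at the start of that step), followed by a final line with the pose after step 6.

0 200/61 200/37 -8500/2257 -1300/2257 -1 3 W
1 5/4 50/13 -335/104 35/52 0 3 S
2 8/5 200/137 -452/685 -596/685 0 4 E
3 20/13 100/17 -1130/221 310/221 -1 4 S
4 200/109 200/109 -100/109 -100/109 -1 5 E
5 20/9 20/9 -10/9 -10/9 -2 5 E
6 200/73 200/73 -100/73 -100/73 -3 5 E
final -4 5 E

n=0: pose=(-1,3,W); sL=200/61, sR=200/37; mL=-8500/2257, mR=-1300/2257; mL+mR=-9800/2257 → advance -1; mR−mL=7200/2257 → turn +1·90°
n=1: pose=(0,3,S); sL=5/4, sR=50/13; mL=-335/104, mR=35/52; mL+mR=-265/104 → advance -1; mR−mL=405/104 → turn +1·90°
n=2: pose=(0,4,E); sL=8/5, sR=200/137; mL=-452/685, mR=-596/685; mL+mR=-1048/685 → advance -1; mR−mL=-144/685 → turn -1·90°
n=3: pose=(-1,4,S); sL=20/13, sR=100/17; mL=-1130/221, mR=310/221; mL+mR=-820/221 → advance -1; mR−mL=1440/221 → turn +1·90°
n=4: pose=(-1,5,E); sL=200/109, sR=200/109; mL=-100/109, mR=-100/109; mL+mR=-200/109 → advance -1; mR−mL=0 → turn +0·90°
n=5: pose=(-2,5,E); sL=20/9, sR=20/9; mL=-10/9, mR=-10/9; mL+mR=-20/9 → advance -1; mR−mL=0 → turn +0·90°
n=6: pose=(-3,5,E); sL=200/73, sR=200/73; mL=-100/73, mR=-100/73; mL+mR=-200/73 → advance -1; mR−mL=0 → turn +0·90°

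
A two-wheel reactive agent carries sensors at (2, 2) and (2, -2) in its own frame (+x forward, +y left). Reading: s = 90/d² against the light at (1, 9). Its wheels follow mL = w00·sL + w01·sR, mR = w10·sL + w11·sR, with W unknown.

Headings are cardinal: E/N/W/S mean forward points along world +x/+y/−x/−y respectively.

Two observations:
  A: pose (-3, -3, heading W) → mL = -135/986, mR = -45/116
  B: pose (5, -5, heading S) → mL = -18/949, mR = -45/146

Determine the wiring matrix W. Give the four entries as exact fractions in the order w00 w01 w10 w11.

1/2 -1/2 -1 0

obs A: pose=(-3,-3,W) → sL=45/116, sR=45/68, mL=-135/986, mR=-45/116
obs B: pose=(5,-5,S) → sL=45/146, sR=9/26, mL=-18/949, mR=-45/146
sensor matrix S = [[45/116, 45/68], [45/146, 9/26]]; det S = -65205/935714
solve [mL_A; mL_B] = S·[w00; w01] and [mR_A; mR_B] = S·[w10; w11]:
  w00 = 1/2, w01 = -1/2, w10 = -1, w11 = 0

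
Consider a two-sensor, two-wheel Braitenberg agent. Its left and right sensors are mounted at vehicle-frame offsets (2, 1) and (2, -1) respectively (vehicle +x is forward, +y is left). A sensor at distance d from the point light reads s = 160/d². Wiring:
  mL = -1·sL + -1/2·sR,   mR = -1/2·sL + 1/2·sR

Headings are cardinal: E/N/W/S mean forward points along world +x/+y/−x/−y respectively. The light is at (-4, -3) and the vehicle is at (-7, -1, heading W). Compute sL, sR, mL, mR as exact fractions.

80/13 80/17 -1880/221 -160/221

left sensor world pos  = (-9, -2); dL² = 26
right sensor world pos = (-9, 0); dR² = 34
sL = 160/26 = 80/13
sR = 160/34 = 80/17
mL = -1·sL + -1/2·sR = -1880/221
mR = -1/2·sL + 1/2·sR = -160/221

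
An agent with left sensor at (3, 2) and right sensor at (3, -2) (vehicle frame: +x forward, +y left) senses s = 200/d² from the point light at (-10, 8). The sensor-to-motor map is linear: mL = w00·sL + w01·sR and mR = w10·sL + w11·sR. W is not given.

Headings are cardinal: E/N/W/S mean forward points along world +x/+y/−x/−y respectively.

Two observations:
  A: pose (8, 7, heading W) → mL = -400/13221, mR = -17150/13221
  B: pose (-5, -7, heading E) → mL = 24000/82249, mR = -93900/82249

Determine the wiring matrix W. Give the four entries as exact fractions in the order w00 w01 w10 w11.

obs A: pose=(8,7,W) → sL=100/117, sR=100/113, mL=-400/13221, mR=-17150/13221
obs B: pose=(-5,-7,E) → sL=200/233, sR=200/353, mL=24000/82249, mR=-93900/82249
sensor matrix S = [[100/117, 100/113], [200/233, 200/353]]; det S = -299440000/1087414029
solve [mL_A; mL_B] = S·[w00; w01] and [mR_A; mR_B] = S·[w10; w11]:
  w00 = 1, w01 = -1, w10 = -1, w11 = -1/2

1 -1 -1 -1/2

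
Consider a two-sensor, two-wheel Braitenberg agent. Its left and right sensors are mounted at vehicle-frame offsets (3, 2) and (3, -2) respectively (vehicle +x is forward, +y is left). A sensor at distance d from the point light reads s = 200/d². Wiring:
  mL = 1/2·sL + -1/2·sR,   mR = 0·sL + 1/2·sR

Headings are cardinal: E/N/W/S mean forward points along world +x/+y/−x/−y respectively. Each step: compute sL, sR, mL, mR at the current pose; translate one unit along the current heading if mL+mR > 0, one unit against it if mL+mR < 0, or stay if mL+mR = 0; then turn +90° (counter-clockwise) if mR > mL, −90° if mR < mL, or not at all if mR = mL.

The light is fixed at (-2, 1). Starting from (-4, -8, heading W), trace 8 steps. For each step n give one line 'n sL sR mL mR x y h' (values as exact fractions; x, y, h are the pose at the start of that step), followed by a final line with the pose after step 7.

0 100/73 100/37 -1800/2701 50/37 -4 -8 W
1 40/29 200/169 480/4901 100/169 -5 -8 S
2 25/8 25/18 125/144 25/36 -5 -9 E
3 200/169 40/37 320/6253 20/37 -4 -9 S
4 100/41 20/17 440/697 10/17 -4 -10 E
5 200/197 40/41 160/8077 20/41 -3 -10 S
6 25/13 1 6/13 1/2 -3 -11 E
7 40/17 40/17 0 20/17 -2 -11 N
final -2 -10 W

n=0: pose=(-4,-8,W); sL=100/73, sR=100/37; mL=-1800/2701, mR=50/37; mL+mR=50/73 → advance +1; mR−mL=5450/2701 → turn +1·90°
n=1: pose=(-5,-8,S); sL=40/29, sR=200/169; mL=480/4901, mR=100/169; mL+mR=20/29 → advance +1; mR−mL=2420/4901 → turn +1·90°
n=2: pose=(-5,-9,E); sL=25/8, sR=25/18; mL=125/144, mR=25/36; mL+mR=25/16 → advance +1; mR−mL=-25/144 → turn -1·90°
n=3: pose=(-4,-9,S); sL=200/169, sR=40/37; mL=320/6253, mR=20/37; mL+mR=100/169 → advance +1; mR−mL=3060/6253 → turn +1·90°
n=4: pose=(-4,-10,E); sL=100/41, sR=20/17; mL=440/697, mR=10/17; mL+mR=50/41 → advance +1; mR−mL=-30/697 → turn -1·90°
n=5: pose=(-3,-10,S); sL=200/197, sR=40/41; mL=160/8077, mR=20/41; mL+mR=100/197 → advance +1; mR−mL=3780/8077 → turn +1·90°
n=6: pose=(-3,-11,E); sL=25/13, sR=1; mL=6/13, mR=1/2; mL+mR=25/26 → advance +1; mR−mL=1/26 → turn +1·90°
n=7: pose=(-2,-11,N); sL=40/17, sR=40/17; mL=0, mR=20/17; mL+mR=20/17 → advance +1; mR−mL=20/17 → turn +1·90°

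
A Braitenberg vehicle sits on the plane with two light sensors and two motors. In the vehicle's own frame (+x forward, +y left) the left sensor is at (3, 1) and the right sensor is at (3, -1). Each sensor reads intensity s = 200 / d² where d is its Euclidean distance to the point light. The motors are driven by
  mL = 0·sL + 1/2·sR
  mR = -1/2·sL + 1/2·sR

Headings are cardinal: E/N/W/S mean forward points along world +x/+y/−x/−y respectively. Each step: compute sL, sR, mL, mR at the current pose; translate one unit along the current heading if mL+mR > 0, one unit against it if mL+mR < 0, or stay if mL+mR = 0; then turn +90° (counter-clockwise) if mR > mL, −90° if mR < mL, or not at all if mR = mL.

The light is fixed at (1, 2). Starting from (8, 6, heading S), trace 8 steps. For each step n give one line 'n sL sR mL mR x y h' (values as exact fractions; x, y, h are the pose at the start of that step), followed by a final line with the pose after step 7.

n=0: pose=(8,6,S); sL=40/13, sR=200/37; mL=100/37, mR=560/481; mL+mR=1860/481 → advance +1; mR−mL=-20/13 → turn -1·90°
n=1: pose=(8,5,W); sL=10, sR=25/4; mL=25/8, mR=-15/8; mL+mR=5/4 → advance +1; mR−mL=-5 → turn -1·90°
n=2: pose=(7,5,N); sL=200/61, sR=40/17; mL=20/17, mR=-480/1037; mL+mR=740/1037 → advance +1; mR−mL=-100/61 → turn -1·90°
n=3: pose=(7,6,E); sL=100/53, sR=20/9; mL=10/9, mR=80/477; mL+mR=610/477 → advance +1; mR−mL=-50/53 → turn -1·90°
n=4: pose=(8,6,S); sL=40/13, sR=200/37; mL=100/37, mR=560/481; mL+mR=1860/481 → advance +1; mR−mL=-20/13 → turn -1·90°
n=5: pose=(8,5,W); sL=10, sR=25/4; mL=25/8, mR=-15/8; mL+mR=5/4 → advance +1; mR−mL=-5 → turn -1·90°
n=6: pose=(7,5,N); sL=200/61, sR=40/17; mL=20/17, mR=-480/1037; mL+mR=740/1037 → advance +1; mR−mL=-100/61 → turn -1·90°
n=7: pose=(7,6,E); sL=100/53, sR=20/9; mL=10/9, mR=80/477; mL+mR=610/477 → advance +1; mR−mL=-50/53 → turn -1·90°

0 40/13 200/37 100/37 560/481 8 6 S
1 10 25/4 25/8 -15/8 8 5 W
2 200/61 40/17 20/17 -480/1037 7 5 N
3 100/53 20/9 10/9 80/477 7 6 E
4 40/13 200/37 100/37 560/481 8 6 S
5 10 25/4 25/8 -15/8 8 5 W
6 200/61 40/17 20/17 -480/1037 7 5 N
7 100/53 20/9 10/9 80/477 7 6 E
final 8 6 S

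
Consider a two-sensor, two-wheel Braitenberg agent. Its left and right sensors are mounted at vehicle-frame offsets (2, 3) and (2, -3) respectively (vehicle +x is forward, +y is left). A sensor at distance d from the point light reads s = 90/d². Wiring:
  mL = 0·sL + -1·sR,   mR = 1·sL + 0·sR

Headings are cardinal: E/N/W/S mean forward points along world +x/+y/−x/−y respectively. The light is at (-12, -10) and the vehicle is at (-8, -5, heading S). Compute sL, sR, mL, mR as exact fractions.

left sensor world pos  = (-5, -7); dL² = 58
right sensor world pos = (-11, -7); dR² = 10
sL = 90/58 = 45/29
sR = 90/10 = 9
mL = 0·sL + -1·sR = -9
mR = 1·sL + 0·sR = 45/29

45/29 9 -9 45/29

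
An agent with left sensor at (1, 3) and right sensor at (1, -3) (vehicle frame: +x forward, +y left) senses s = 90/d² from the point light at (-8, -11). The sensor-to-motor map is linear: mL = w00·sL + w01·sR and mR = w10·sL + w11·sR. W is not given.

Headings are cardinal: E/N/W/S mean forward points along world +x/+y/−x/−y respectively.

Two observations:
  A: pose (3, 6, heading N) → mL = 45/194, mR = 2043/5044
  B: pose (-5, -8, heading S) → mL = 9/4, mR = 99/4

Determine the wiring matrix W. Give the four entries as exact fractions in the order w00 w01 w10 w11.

obs A: pose=(3,6,N) → sL=45/194, sR=9/52, mL=45/194, mR=2043/5044
obs B: pose=(-5,-8,S) → sL=9/4, sR=45/2, mL=9/4, mR=99/4
sensor matrix S = [[45/194, 9/52], [9/4, 45/2]]; det S = 97443/20176
solve [mL_A; mL_B] = S·[w00; w01] and [mR_A; mR_B] = S·[w10; w11]:
  w00 = 1, w01 = 0, w10 = 1, w11 = 1

1 0 1 1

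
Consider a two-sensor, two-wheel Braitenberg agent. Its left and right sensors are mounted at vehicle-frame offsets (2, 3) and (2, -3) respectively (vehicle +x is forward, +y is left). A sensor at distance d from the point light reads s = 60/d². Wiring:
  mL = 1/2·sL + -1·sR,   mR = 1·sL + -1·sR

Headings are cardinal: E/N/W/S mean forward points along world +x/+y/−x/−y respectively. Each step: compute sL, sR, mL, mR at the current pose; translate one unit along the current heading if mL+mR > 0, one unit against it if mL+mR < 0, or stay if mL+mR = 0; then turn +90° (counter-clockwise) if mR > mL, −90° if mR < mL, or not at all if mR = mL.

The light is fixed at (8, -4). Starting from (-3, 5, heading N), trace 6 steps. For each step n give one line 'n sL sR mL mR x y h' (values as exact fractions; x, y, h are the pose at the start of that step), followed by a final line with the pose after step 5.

n=0: pose=(-3,5,N); sL=60/317, sR=12/37; mL=-2694/11729, mR=-1584/11729; mL+mR=-4278/11729 → advance -1; mR−mL=30/317 → turn +1·90°
n=1: pose=(-3,4,W); sL=30/97, sR=6/29; mL=-147/2813, mR=288/2813; mL+mR=141/2813 → advance +1; mR−mL=15/97 → turn +1·90°
n=2: pose=(-4,4,S); sL=20/39, sR=20/87; mL=10/377, mR=320/1131; mL+mR=350/1131 → advance +1; mR−mL=10/39 → turn +1·90°
n=3: pose=(-4,3,E); sL=3/10, sR=15/29; mL=-213/580, mR=-63/290; mL+mR=-339/580 → advance -1; mR−mL=3/20 → turn +1·90°
n=4: pose=(-5,3,N); sL=60/337, sR=60/181; mL=-14790/60997, mR=-9360/60997; mL+mR=-24150/60997 → advance -1; mR−mL=30/337 → turn +1·90°
n=5: pose=(-5,2,W); sL=10/39, sR=10/51; mL=-15/221, mR=40/663; mL+mR=-5/663 → advance -1; mR−mL=5/39 → turn +1·90°

0 60/317 12/37 -2694/11729 -1584/11729 -3 5 N
1 30/97 6/29 -147/2813 288/2813 -3 4 W
2 20/39 20/87 10/377 320/1131 -4 4 S
3 3/10 15/29 -213/580 -63/290 -4 3 E
4 60/337 60/181 -14790/60997 -9360/60997 -5 3 N
5 10/39 10/51 -15/221 40/663 -5 2 W
final -4 2 S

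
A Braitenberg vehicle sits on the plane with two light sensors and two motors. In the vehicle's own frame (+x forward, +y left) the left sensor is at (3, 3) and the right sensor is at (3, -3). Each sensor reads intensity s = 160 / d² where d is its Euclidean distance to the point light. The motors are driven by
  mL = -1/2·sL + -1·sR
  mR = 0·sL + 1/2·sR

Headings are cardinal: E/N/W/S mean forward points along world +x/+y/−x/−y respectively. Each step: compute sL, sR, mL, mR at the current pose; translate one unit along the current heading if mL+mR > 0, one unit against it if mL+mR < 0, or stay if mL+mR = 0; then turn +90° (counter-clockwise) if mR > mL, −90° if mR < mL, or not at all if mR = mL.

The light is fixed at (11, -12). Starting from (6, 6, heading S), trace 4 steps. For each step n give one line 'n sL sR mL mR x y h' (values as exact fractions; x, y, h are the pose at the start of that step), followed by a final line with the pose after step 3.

0 160/229 160/289 -59760/66181 80/289 6 6 S
1 20/61 8/13 -618/793 4/13 6 7 E
2 32/113 160/493 -25968/55709 80/493 5 7 N
3 80/153 80/261 -280/493 40/261 5 6 W
final 6 6 S

n=0: pose=(6,6,S); sL=160/229, sR=160/289; mL=-59760/66181, mR=80/289; mL+mR=-41440/66181 → advance -1; mR−mL=78080/66181 → turn +1·90°
n=1: pose=(6,7,E); sL=20/61, sR=8/13; mL=-618/793, mR=4/13; mL+mR=-374/793 → advance -1; mR−mL=862/793 → turn +1·90°
n=2: pose=(5,7,N); sL=32/113, sR=160/493; mL=-25968/55709, mR=80/493; mL+mR=-16928/55709 → advance -1; mR−mL=35008/55709 → turn +1·90°
n=3: pose=(5,6,W); sL=80/153, sR=80/261; mL=-280/493, mR=40/261; mL+mR=-1840/4437 → advance -1; mR−mL=3200/4437 → turn +1·90°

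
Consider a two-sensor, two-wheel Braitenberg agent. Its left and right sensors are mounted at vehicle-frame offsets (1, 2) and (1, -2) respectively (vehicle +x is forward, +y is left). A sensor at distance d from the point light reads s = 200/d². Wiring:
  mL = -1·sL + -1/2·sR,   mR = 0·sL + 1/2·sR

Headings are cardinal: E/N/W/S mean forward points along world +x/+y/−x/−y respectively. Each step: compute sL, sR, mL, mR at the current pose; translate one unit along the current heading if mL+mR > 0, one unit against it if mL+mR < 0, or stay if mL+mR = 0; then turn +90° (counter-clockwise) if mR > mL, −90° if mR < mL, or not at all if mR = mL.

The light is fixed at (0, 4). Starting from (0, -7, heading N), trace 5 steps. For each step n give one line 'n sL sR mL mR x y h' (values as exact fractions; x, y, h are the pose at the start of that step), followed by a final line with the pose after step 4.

n=0: pose=(0,-7,N); sL=25/13, sR=25/13; mL=-75/26, mR=25/26; mL+mR=-25/13 → advance -1; mR−mL=50/13 → turn +1·90°
n=1: pose=(0,-8,W); sL=200/197, sR=200/101; mL=-39900/19897, mR=100/101; mL+mR=-200/197 → advance -1; mR−mL=59600/19897 → turn +1·90°
n=2: pose=(1,-8,S); sL=100/89, sR=20/17; mL=-2590/1513, mR=10/17; mL+mR=-100/89 → advance -1; mR−mL=3480/1513 → turn +1·90°
n=3: pose=(1,-7,E); sL=40/17, sR=200/173; mL=-8620/2941, mR=100/173; mL+mR=-40/17 → advance -1; mR−mL=10320/2941 → turn +1·90°
n=4: pose=(0,-7,N); sL=25/13, sR=25/13; mL=-75/26, mR=25/26; mL+mR=-25/13 → advance -1; mR−mL=50/13 → turn +1·90°

0 25/13 25/13 -75/26 25/26 0 -7 N
1 200/197 200/101 -39900/19897 100/101 0 -8 W
2 100/89 20/17 -2590/1513 10/17 1 -8 S
3 40/17 200/173 -8620/2941 100/173 1 -7 E
4 25/13 25/13 -75/26 25/26 0 -7 N
final 0 -8 W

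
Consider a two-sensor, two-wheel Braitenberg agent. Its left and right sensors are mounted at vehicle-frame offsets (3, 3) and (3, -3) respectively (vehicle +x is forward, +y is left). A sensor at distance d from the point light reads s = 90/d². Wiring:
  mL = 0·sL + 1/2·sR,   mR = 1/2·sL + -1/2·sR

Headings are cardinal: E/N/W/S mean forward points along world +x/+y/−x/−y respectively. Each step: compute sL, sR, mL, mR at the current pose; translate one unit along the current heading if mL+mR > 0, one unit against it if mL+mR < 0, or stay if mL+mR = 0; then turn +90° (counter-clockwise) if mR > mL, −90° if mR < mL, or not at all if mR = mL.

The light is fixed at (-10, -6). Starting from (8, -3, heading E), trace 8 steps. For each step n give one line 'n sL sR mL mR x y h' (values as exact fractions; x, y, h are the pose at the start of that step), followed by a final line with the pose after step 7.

0 10/53 10/49 5/49 -20/2597 8 -3 E
1 45/242 45/128 45/256 -2565/30976 9 -3 S
2 90/257 90/281 45/281 1080/72217 9 -4 W
3 9/25 45/233 45/466 486/5825 8 -4 N
4 10/53 10/49 5/49 -20/2597 8 -3 E
5 45/242 45/128 45/256 -2565/30976 9 -3 S
6 90/257 90/281 45/281 1080/72217 9 -4 W
7 9/25 45/233 45/466 486/5825 8 -4 N
final 8 -3 E

n=0: pose=(8,-3,E); sL=10/53, sR=10/49; mL=5/49, mR=-20/2597; mL+mR=5/53 → advance +1; mR−mL=-285/2597 → turn -1·90°
n=1: pose=(9,-3,S); sL=45/242, sR=45/128; mL=45/256, mR=-2565/30976; mL+mR=45/484 → advance +1; mR−mL=-4005/15488 → turn -1·90°
n=2: pose=(9,-4,W); sL=90/257, sR=90/281; mL=45/281, mR=1080/72217; mL+mR=45/257 → advance +1; mR−mL=-10485/72217 → turn -1·90°
n=3: pose=(8,-4,N); sL=9/25, sR=45/233; mL=45/466, mR=486/5825; mL+mR=9/50 → advance +1; mR−mL=-153/11650 → turn -1·90°
n=4: pose=(8,-3,E); sL=10/53, sR=10/49; mL=5/49, mR=-20/2597; mL+mR=5/53 → advance +1; mR−mL=-285/2597 → turn -1·90°
n=5: pose=(9,-3,S); sL=45/242, sR=45/128; mL=45/256, mR=-2565/30976; mL+mR=45/484 → advance +1; mR−mL=-4005/15488 → turn -1·90°
n=6: pose=(9,-4,W); sL=90/257, sR=90/281; mL=45/281, mR=1080/72217; mL+mR=45/257 → advance +1; mR−mL=-10485/72217 → turn -1·90°
n=7: pose=(8,-4,N); sL=9/25, sR=45/233; mL=45/466, mR=486/5825; mL+mR=9/50 → advance +1; mR−mL=-153/11650 → turn -1·90°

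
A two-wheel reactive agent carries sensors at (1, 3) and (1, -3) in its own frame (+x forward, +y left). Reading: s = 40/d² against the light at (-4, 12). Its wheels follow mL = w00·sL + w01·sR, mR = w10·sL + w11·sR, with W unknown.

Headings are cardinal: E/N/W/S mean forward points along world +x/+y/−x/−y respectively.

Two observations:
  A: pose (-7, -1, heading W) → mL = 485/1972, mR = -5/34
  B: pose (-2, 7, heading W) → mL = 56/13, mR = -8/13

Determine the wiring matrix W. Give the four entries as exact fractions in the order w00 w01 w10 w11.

obs A: pose=(-7,-1,W) → sL=5/34, sR=10/29, mL=485/1972, mR=-5/34
obs B: pose=(-2,7,W) → sL=8/13, sR=8, mL=56/13, mR=-8/13
sensor matrix S = [[5/34, 10/29], [8/13, 8]]; det S = 6180/6409
solve [mL_A; mL_B] = S·[w00; w01] and [mR_A; mR_B] = S·[w10; w11]:
  w00 = 1/2, w01 = 1/2, w10 = -1, w11 = 0

1/2 1/2 -1 0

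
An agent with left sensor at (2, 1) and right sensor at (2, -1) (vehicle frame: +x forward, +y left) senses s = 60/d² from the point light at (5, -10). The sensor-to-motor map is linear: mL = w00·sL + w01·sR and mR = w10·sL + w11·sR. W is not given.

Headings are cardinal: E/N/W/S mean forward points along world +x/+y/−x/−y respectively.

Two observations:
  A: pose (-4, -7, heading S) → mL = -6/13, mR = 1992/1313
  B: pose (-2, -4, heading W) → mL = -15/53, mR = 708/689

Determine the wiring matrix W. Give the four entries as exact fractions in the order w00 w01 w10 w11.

-1/2 0 1 1

obs A: pose=(-4,-7,S) → sL=12/13, sR=60/101, mL=-6/13, mR=1992/1313
obs B: pose=(-2,-4,W) → sL=30/53, sR=6/13, mL=-15/53, mR=708/689
sensor matrix S = [[12/13, 60/101], [30/53, 6/13]]; det S = 81216/904657
solve [mL_A; mL_B] = S·[w00; w01] and [mR_A; mR_B] = S·[w10; w11]:
  w00 = -1/2, w01 = 0, w10 = 1, w11 = 1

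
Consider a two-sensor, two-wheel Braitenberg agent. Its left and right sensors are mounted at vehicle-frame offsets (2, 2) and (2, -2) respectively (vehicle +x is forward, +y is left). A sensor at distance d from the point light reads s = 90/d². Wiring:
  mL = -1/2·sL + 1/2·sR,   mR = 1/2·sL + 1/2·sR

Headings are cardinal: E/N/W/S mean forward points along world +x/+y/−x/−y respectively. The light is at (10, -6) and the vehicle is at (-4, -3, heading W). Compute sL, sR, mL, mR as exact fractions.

left sensor world pos  = (-6, -5); dL² = 257
right sensor world pos = (-6, -1); dR² = 281
sL = 90/257 = 90/257
sR = 90/281 = 90/281
mL = -1/2·sL + 1/2·sR = -1080/72217
mR = 1/2·sL + 1/2·sR = 24210/72217

90/257 90/281 -1080/72217 24210/72217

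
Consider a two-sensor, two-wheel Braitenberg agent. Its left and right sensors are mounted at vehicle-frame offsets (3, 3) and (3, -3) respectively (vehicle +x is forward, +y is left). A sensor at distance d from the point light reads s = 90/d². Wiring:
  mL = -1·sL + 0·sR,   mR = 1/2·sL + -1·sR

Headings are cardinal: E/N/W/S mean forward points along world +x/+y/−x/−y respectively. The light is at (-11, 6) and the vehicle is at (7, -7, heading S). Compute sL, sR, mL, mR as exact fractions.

90/697 90/481 -90/697 -41085/335257

left sensor world pos  = (10, -10); dL² = 697
right sensor world pos = (4, -10); dR² = 481
sL = 90/697 = 90/697
sR = 90/481 = 90/481
mL = -1·sL + 0·sR = -90/697
mR = 1/2·sL + -1·sR = -41085/335257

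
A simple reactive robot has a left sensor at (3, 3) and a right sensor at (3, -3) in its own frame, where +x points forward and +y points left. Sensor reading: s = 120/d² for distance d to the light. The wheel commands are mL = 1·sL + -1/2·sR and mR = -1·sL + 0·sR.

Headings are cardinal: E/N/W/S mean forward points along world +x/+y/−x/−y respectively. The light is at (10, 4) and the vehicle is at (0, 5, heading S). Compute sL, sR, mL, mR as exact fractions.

120/53 120/173 17580/9169 -120/53

left sensor world pos  = (3, 2); dL² = 53
right sensor world pos = (-3, 2); dR² = 173
sL = 120/53 = 120/53
sR = 120/173 = 120/173
mL = 1·sL + -1/2·sR = 17580/9169
mR = -1·sL + 0·sR = -120/53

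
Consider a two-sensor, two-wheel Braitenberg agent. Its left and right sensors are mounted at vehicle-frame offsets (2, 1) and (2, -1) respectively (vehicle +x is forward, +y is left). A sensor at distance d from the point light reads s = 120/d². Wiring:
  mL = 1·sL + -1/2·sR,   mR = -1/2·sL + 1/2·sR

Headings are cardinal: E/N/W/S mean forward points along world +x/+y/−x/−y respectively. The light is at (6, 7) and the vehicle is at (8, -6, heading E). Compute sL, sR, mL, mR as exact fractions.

left sensor world pos  = (10, -5); dL² = 160
right sensor world pos = (10, -7); dR² = 212
sL = 120/160 = 3/4
sR = 120/212 = 30/53
mL = 1·sL + -1/2·sR = 99/212
mR = -1/2·sL + 1/2·sR = -39/424

3/4 30/53 99/212 -39/424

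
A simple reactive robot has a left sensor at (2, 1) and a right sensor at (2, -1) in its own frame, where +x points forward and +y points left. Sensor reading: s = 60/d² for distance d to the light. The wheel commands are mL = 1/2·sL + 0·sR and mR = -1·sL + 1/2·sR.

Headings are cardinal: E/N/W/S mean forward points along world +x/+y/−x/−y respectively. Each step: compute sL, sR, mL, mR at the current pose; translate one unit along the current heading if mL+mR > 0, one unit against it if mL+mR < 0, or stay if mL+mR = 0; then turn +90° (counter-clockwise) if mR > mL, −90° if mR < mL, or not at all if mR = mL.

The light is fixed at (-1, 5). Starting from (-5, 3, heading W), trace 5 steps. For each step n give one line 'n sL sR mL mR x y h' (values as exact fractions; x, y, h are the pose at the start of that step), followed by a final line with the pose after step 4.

n=0: pose=(-5,3,W); sL=4/3, sR=60/37; mL=2/3, mR=-58/111; mL+mR=16/111 → advance +1; mR−mL=-44/37 → turn -1·90°
n=1: pose=(-6,3,N); sL=5/3, sR=15/4; mL=5/6, mR=5/24; mL+mR=25/24 → advance +1; mR−mL=-5/8 → turn -1·90°
n=2: pose=(-6,4,E); sL=20/3, sR=60/13; mL=10/3, mR=-170/39; mL+mR=-40/39 → advance -1; mR−mL=-100/13 → turn -1·90°
n=3: pose=(-7,4,S); sL=30/17, sR=30/29; mL=15/17, mR=-615/493; mL+mR=-180/493 → advance -1; mR−mL=-1050/493 → turn -1·90°
n=4: pose=(-7,5,W); sL=12/13, sR=12/13; mL=6/13, mR=-6/13; mL+mR=0 → advance +0; mR−mL=-12/13 → turn -1·90°

0 4/3 60/37 2/3 -58/111 -5 3 W
1 5/3 15/4 5/6 5/24 -6 3 N
2 20/3 60/13 10/3 -170/39 -6 4 E
3 30/17 30/29 15/17 -615/493 -7 4 S
4 12/13 12/13 6/13 -6/13 -7 5 W
final -7 5 N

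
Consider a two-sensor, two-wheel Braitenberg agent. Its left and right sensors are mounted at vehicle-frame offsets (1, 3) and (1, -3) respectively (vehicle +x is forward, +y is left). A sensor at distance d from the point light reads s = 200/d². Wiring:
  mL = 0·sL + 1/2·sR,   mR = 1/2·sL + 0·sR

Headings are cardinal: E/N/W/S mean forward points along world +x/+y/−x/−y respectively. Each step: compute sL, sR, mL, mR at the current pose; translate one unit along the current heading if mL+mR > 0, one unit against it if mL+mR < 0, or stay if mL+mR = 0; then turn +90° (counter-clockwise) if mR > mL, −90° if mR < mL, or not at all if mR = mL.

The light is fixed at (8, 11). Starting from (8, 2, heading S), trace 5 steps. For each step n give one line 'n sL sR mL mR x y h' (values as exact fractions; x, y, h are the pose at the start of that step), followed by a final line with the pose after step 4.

n=0: pose=(8,2,S); sL=200/109, sR=200/109; mL=100/109, mR=100/109; mL+mR=200/109 → advance +1; mR−mL=0 → turn +0·90°
n=1: pose=(8,1,S); sL=20/13, sR=20/13; mL=10/13, mR=10/13; mL+mR=20/13 → advance +1; mR−mL=0 → turn +0·90°
n=2: pose=(8,0,S); sL=200/153, sR=200/153; mL=100/153, mR=100/153; mL+mR=200/153 → advance +1; mR−mL=0 → turn +0·90°
n=3: pose=(8,-1,S); sL=100/89, sR=100/89; mL=50/89, mR=50/89; mL+mR=100/89 → advance +1; mR−mL=0 → turn +0·90°
n=4: pose=(8,-2,S); sL=40/41, sR=40/41; mL=20/41, mR=20/41; mL+mR=40/41 → advance +1; mR−mL=0 → turn +0·90°

0 200/109 200/109 100/109 100/109 8 2 S
1 20/13 20/13 10/13 10/13 8 1 S
2 200/153 200/153 100/153 100/153 8 0 S
3 100/89 100/89 50/89 50/89 8 -1 S
4 40/41 40/41 20/41 20/41 8 -2 S
final 8 -3 S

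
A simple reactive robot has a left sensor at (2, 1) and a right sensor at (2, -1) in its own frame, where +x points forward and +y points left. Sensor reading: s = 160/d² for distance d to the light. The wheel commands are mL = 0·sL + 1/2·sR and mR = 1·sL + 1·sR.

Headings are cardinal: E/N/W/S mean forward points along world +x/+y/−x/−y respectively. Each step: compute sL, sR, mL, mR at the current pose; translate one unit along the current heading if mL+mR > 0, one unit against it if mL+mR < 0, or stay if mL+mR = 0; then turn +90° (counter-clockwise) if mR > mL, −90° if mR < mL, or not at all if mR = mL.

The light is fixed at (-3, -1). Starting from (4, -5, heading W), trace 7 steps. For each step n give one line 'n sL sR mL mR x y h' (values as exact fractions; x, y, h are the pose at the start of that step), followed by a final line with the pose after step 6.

n=0: pose=(4,-5,W); sL=16/5, sR=80/17; mL=40/17, mR=672/85; mL+mR=872/85 → advance +1; mR−mL=472/85 → turn +1·90°
n=1: pose=(3,-5,S); sL=32/17, sR=160/61; mL=80/61, mR=4672/1037; mL+mR=6032/1037 → advance +1; mR−mL=3312/1037 → turn +1·90°
n=2: pose=(3,-6,E); sL=2, sR=8/5; mL=4/5, mR=18/5; mL+mR=22/5 → advance +1; mR−mL=14/5 → turn +1·90°
n=3: pose=(4,-6,N); sL=32/9, sR=160/73; mL=80/73, mR=3776/657; mL+mR=4496/657 → advance +1; mR−mL=3056/657 → turn +1·90°
n=4: pose=(4,-5,W); sL=16/5, sR=80/17; mL=40/17, mR=672/85; mL+mR=872/85 → advance +1; mR−mL=472/85 → turn +1·90°
n=5: pose=(3,-5,S); sL=32/17, sR=160/61; mL=80/61, mR=4672/1037; mL+mR=6032/1037 → advance +1; mR−mL=3312/1037 → turn +1·90°
n=6: pose=(3,-6,E); sL=2, sR=8/5; mL=4/5, mR=18/5; mL+mR=22/5 → advance +1; mR−mL=14/5 → turn +1·90°

0 16/5 80/17 40/17 672/85 4 -5 W
1 32/17 160/61 80/61 4672/1037 3 -5 S
2 2 8/5 4/5 18/5 3 -6 E
3 32/9 160/73 80/73 3776/657 4 -6 N
4 16/5 80/17 40/17 672/85 4 -5 W
5 32/17 160/61 80/61 4672/1037 3 -5 S
6 2 8/5 4/5 18/5 3 -6 E
final 4 -6 N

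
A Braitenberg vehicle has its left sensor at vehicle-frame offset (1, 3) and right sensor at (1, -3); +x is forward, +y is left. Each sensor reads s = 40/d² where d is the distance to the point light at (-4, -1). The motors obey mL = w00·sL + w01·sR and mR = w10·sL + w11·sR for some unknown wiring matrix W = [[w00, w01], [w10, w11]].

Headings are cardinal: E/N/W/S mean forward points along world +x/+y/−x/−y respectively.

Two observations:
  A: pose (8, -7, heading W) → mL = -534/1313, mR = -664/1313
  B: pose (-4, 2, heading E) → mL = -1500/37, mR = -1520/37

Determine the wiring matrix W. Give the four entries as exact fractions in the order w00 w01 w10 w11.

-1/2 -1 -1 -1

obs A: pose=(8,-7,W) → sL=20/101, sR=4/13, mL=-534/1313, mR=-664/1313
obs B: pose=(-4,2,E) → sL=40/37, sR=40, mL=-1500/37, mR=-1520/37
sensor matrix S = [[20/101, 4/13], [40/37, 40]]; det S = 368640/48581
solve [mL_A; mL_B] = S·[w00; w01] and [mR_A; mR_B] = S·[w10; w11]:
  w00 = -1/2, w01 = -1, w10 = -1, w11 = -1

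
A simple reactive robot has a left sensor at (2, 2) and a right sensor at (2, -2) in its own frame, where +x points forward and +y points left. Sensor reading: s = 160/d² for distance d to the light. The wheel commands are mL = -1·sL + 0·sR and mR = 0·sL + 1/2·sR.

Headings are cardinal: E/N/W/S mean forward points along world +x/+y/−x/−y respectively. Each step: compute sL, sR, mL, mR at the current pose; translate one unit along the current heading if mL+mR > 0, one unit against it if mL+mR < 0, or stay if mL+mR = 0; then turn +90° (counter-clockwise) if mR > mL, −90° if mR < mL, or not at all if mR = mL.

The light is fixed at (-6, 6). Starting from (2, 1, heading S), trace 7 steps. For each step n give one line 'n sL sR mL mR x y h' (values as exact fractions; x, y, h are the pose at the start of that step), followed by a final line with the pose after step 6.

0 160/149 32/17 -160/149 16/17 2 1 S
1 20/13 20/17 -20/13 10/17 2 2 E
2 160/29 32/17 -160/29 16/17 1 2 N
3 80/37 80/17 -80/37 40/17 1 1 W
4 160/113 32/13 -160/113 16/13 0 1 S
5 40/17 8/5 -40/17 4/5 0 2 E
6 160/13 160/53 -160/13 80/53 -1 2 N
final -1 1 W

n=0: pose=(2,1,S); sL=160/149, sR=32/17; mL=-160/149, mR=16/17; mL+mR=-336/2533 → advance -1; mR−mL=5104/2533 → turn +1·90°
n=1: pose=(2,2,E); sL=20/13, sR=20/17; mL=-20/13, mR=10/17; mL+mR=-210/221 → advance -1; mR−mL=470/221 → turn +1·90°
n=2: pose=(1,2,N); sL=160/29, sR=32/17; mL=-160/29, mR=16/17; mL+mR=-2256/493 → advance -1; mR−mL=3184/493 → turn +1·90°
n=3: pose=(1,1,W); sL=80/37, sR=80/17; mL=-80/37, mR=40/17; mL+mR=120/629 → advance +1; mR−mL=2840/629 → turn +1·90°
n=4: pose=(0,1,S); sL=160/113, sR=32/13; mL=-160/113, mR=16/13; mL+mR=-272/1469 → advance -1; mR−mL=3888/1469 → turn +1·90°
n=5: pose=(0,2,E); sL=40/17, sR=8/5; mL=-40/17, mR=4/5; mL+mR=-132/85 → advance -1; mR−mL=268/85 → turn +1·90°
n=6: pose=(-1,2,N); sL=160/13, sR=160/53; mL=-160/13, mR=80/53; mL+mR=-7440/689 → advance -1; mR−mL=9520/689 → turn +1·90°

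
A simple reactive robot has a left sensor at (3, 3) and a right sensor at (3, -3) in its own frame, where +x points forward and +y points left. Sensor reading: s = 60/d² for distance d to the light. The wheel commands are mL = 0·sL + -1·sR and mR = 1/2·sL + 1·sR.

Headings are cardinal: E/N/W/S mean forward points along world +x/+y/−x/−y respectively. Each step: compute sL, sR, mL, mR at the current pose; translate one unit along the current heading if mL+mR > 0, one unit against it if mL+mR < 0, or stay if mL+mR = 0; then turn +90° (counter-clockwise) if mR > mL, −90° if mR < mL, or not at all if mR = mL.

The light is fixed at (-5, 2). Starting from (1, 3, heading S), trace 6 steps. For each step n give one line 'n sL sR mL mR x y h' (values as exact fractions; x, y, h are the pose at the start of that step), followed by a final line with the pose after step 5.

0 12/17 60/13 -60/13 1098/221 1 3 S
1 2/3 2/3 -2/3 1 1 2 E
2 12/5 60/109 -60/109 954/545 2 2 N
3 3 15/8 -15/8 27/8 2 3 W
4 12/17 60/13 -60/13 1098/221 1 3 S
5 2/3 2/3 -2/3 1 1 2 E
final 2 2 N

n=0: pose=(1,3,S); sL=12/17, sR=60/13; mL=-60/13, mR=1098/221; mL+mR=6/17 → advance +1; mR−mL=2118/221 → turn +1·90°
n=1: pose=(1,2,E); sL=2/3, sR=2/3; mL=-2/3, mR=1; mL+mR=1/3 → advance +1; mR−mL=5/3 → turn +1·90°
n=2: pose=(2,2,N); sL=12/5, sR=60/109; mL=-60/109, mR=954/545; mL+mR=6/5 → advance +1; mR−mL=1254/545 → turn +1·90°
n=3: pose=(2,3,W); sL=3, sR=15/8; mL=-15/8, mR=27/8; mL+mR=3/2 → advance +1; mR−mL=21/4 → turn +1·90°
n=4: pose=(1,3,S); sL=12/17, sR=60/13; mL=-60/13, mR=1098/221; mL+mR=6/17 → advance +1; mR−mL=2118/221 → turn +1·90°
n=5: pose=(1,2,E); sL=2/3, sR=2/3; mL=-2/3, mR=1; mL+mR=1/3 → advance +1; mR−mL=5/3 → turn +1·90°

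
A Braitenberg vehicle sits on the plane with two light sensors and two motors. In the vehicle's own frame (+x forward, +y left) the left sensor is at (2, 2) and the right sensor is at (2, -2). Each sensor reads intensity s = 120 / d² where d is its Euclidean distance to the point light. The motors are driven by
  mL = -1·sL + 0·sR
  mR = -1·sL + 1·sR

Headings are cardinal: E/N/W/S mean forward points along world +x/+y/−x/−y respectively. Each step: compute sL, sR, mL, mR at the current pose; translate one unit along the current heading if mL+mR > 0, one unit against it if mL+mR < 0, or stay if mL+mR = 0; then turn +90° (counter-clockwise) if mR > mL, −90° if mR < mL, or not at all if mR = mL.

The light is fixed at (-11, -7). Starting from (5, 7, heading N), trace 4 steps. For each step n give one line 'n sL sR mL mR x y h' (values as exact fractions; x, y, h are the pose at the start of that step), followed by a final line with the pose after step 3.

0 30/113 6/29 -30/113 -192/3277 5 7 N
1 120/317 120/421 -120/317 -12480/133457 5 6 W
2 60/241 60/173 -60/241 4080/41693 6 6 S
3 120/617 24/101 -120/617 2688/62317 6 7 E
final 5 7 N

n=0: pose=(5,7,N); sL=30/113, sR=6/29; mL=-30/113, mR=-192/3277; mL+mR=-1062/3277 → advance -1; mR−mL=6/29 → turn +1·90°
n=1: pose=(5,6,W); sL=120/317, sR=120/421; mL=-120/317, mR=-12480/133457; mL+mR=-63000/133457 → advance -1; mR−mL=120/421 → turn +1·90°
n=2: pose=(6,6,S); sL=60/241, sR=60/173; mL=-60/241, mR=4080/41693; mL+mR=-6300/41693 → advance -1; mR−mL=60/173 → turn +1·90°
n=3: pose=(6,7,E); sL=120/617, sR=24/101; mL=-120/617, mR=2688/62317; mL+mR=-9432/62317 → advance -1; mR−mL=24/101 → turn +1·90°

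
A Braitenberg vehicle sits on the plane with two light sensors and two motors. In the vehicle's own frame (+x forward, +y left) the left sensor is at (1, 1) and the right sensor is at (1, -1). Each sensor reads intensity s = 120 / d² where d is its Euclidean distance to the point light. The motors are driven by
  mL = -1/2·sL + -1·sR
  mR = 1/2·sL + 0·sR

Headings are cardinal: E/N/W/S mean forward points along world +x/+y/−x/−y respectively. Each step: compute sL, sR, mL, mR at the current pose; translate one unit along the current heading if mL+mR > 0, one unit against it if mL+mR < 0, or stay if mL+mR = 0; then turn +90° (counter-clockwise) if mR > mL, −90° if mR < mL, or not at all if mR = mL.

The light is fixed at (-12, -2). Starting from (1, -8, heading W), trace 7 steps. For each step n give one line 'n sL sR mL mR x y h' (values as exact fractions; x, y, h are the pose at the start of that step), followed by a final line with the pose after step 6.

n=0: pose=(1,-8,W); sL=120/193, sR=120/169; mL=-33300/32617, mR=60/193; mL+mR=-120/169 → advance -1; mR−mL=43440/32617 → turn +1·90°
n=1: pose=(2,-8,S); sL=60/137, sR=60/109; mL=-11490/14933, mR=30/137; mL+mR=-60/109 → advance -1; mR−mL=14760/14933 → turn +1·90°
n=2: pose=(2,-7,E); sL=120/241, sR=40/87; mL=-14860/20967, mR=60/241; mL+mR=-40/87 → advance -1; mR−mL=20080/20967 → turn +1·90°
n=3: pose=(1,-7,N); sL=3/4, sR=30/53; mL=-399/424, mR=3/8; mL+mR=-30/53 → advance -1; mR−mL=279/212 → turn +1·90°
n=4: pose=(1,-8,W); sL=120/193, sR=120/169; mL=-33300/32617, mR=60/193; mL+mR=-120/169 → advance -1; mR−mL=43440/32617 → turn +1·90°
n=5: pose=(2,-8,S); sL=60/137, sR=60/109; mL=-11490/14933, mR=30/137; mL+mR=-60/109 → advance -1; mR−mL=14760/14933 → turn +1·90°
n=6: pose=(2,-7,E); sL=120/241, sR=40/87; mL=-14860/20967, mR=60/241; mL+mR=-40/87 → advance -1; mR−mL=20080/20967 → turn +1·90°

0 120/193 120/169 -33300/32617 60/193 1 -8 W
1 60/137 60/109 -11490/14933 30/137 2 -8 S
2 120/241 40/87 -14860/20967 60/241 2 -7 E
3 3/4 30/53 -399/424 3/8 1 -7 N
4 120/193 120/169 -33300/32617 60/193 1 -8 W
5 60/137 60/109 -11490/14933 30/137 2 -8 S
6 120/241 40/87 -14860/20967 60/241 2 -7 E
final 1 -7 N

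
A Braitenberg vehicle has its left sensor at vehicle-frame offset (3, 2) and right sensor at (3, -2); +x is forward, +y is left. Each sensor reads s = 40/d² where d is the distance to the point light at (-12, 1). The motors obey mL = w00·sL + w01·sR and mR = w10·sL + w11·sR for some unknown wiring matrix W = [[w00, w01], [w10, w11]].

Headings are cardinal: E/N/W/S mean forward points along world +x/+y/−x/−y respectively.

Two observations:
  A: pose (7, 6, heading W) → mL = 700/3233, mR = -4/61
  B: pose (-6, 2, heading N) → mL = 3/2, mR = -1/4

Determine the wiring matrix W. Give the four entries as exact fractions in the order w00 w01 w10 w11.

1 1/2 0 -1/2

obs A: pose=(7,6,W) → sL=8/53, sR=8/61, mL=700/3233, mR=-4/61
obs B: pose=(-6,2,N) → sL=5/4, sR=1/2, mL=3/2, mR=-1/4
sensor matrix S = [[8/53, 8/61], [5/4, 1/2]]; det S = -286/3233
solve [mL_A; mL_B] = S·[w00; w01] and [mR_A; mR_B] = S·[w10; w11]:
  w00 = 1, w01 = 1/2, w10 = 0, w11 = -1/2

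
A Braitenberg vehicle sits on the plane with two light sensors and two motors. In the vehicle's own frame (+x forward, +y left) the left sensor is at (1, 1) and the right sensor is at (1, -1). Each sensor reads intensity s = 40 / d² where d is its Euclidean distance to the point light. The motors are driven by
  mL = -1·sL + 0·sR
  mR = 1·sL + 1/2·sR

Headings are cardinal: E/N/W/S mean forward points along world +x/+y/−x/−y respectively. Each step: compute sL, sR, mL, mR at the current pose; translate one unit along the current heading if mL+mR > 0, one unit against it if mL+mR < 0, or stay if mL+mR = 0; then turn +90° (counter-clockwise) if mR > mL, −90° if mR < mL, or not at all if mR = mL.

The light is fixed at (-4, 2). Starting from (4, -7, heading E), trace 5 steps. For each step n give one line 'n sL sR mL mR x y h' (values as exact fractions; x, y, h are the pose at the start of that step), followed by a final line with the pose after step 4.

0 8/29 40/181 -8/29 2028/5249 4 -7 E
1 5/16 10/41 -5/16 285/656 5 -7 N
2 8/29 40/113 -8/29 1484/3277 5 -6 W
3 20/81 4/13 -20/81 422/1053 4 -6 S
4 8/29 40/181 -8/29 2028/5249 4 -7 E
final 5 -7 N

n=0: pose=(4,-7,E); sL=8/29, sR=40/181; mL=-8/29, mR=2028/5249; mL+mR=20/181 → advance +1; mR−mL=3476/5249 → turn +1·90°
n=1: pose=(5,-7,N); sL=5/16, sR=10/41; mL=-5/16, mR=285/656; mL+mR=5/41 → advance +1; mR−mL=245/328 → turn +1·90°
n=2: pose=(5,-6,W); sL=8/29, sR=40/113; mL=-8/29, mR=1484/3277; mL+mR=20/113 → advance +1; mR−mL=2388/3277 → turn +1·90°
n=3: pose=(4,-6,S); sL=20/81, sR=4/13; mL=-20/81, mR=422/1053; mL+mR=2/13 → advance +1; mR−mL=682/1053 → turn +1·90°
n=4: pose=(4,-7,E); sL=8/29, sR=40/181; mL=-8/29, mR=2028/5249; mL+mR=20/181 → advance +1; mR−mL=3476/5249 → turn +1·90°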